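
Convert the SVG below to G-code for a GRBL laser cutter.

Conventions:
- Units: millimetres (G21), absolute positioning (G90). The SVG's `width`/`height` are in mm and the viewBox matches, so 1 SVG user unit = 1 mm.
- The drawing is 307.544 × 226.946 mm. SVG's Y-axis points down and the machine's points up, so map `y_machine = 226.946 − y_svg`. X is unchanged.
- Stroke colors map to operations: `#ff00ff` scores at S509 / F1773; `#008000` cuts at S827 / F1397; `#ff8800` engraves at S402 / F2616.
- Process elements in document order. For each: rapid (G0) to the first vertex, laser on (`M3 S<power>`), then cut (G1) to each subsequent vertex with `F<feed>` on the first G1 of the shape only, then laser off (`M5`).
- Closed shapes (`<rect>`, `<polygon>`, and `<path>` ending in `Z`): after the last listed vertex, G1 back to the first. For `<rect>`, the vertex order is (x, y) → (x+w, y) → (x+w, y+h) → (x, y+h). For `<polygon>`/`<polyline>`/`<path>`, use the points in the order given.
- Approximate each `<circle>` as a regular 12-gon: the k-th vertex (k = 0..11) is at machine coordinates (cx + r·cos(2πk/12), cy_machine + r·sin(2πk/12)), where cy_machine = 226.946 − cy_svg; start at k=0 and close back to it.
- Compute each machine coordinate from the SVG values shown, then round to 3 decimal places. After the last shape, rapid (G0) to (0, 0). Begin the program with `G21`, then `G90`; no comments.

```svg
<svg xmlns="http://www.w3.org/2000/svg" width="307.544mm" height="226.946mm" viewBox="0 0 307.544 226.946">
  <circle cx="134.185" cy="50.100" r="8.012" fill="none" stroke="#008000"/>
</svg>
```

Since the viewBox matches the mm dimensions, user units are millimetres directly. The only transform is the Y-flip y_m = 226.946 − y_svg.

Shape 1 is a circle drawn with `<circle>`. Its stroke #008000 means cut at S827, F1397. After flipping Y the toolpath is (142.197,176.846) → (141.124,180.852) → (138.191,183.785) → (134.185,184.858) → (130.179,183.785) → (127.246,180.852) → (126.173,176.846) → (127.246,172.840) → (130.179,169.907) → (134.185,168.834) → (138.191,169.907) → (141.124,172.840) → (142.197,176.846), returning to the start.

G21
G90
G0 X142.197 Y176.846
M3 S827
G1 X141.124 Y180.852 F1397
G1 X138.191 Y183.785
G1 X134.185 Y184.858
G1 X130.179 Y183.785
G1 X127.246 Y180.852
G1 X126.173 Y176.846
G1 X127.246 Y172.840
G1 X130.179 Y169.907
G1 X134.185 Y168.834
G1 X138.191 Y169.907
G1 X141.124 Y172.840
G1 X142.197 Y176.846
M5
G0 X0.000 Y0.000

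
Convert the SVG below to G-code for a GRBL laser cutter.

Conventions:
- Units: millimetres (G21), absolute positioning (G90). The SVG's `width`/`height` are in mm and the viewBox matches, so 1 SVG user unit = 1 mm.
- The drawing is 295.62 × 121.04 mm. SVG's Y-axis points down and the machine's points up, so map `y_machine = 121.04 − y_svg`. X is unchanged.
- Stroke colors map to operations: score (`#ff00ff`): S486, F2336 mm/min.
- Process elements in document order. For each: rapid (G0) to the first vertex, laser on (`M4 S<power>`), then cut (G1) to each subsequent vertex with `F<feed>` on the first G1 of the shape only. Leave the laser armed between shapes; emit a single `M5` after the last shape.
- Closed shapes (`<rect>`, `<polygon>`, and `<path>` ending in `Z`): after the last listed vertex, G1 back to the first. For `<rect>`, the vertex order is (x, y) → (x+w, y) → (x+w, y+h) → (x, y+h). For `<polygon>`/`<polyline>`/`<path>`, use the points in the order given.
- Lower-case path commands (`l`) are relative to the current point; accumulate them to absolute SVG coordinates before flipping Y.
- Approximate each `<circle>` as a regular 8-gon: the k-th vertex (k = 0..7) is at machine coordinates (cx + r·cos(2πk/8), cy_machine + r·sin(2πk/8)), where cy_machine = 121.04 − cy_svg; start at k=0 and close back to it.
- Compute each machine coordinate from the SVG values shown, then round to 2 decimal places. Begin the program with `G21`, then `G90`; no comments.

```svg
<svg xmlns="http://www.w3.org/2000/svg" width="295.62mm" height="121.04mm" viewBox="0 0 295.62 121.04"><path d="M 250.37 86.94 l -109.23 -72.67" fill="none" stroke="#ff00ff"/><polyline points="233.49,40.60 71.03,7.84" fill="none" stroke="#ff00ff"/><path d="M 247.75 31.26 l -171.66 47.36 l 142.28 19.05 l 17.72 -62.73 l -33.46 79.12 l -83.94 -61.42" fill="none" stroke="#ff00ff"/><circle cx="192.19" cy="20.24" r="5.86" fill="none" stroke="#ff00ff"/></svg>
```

G21
G90
G0 X250.37 Y34.10
M4 S486
G1 X141.14 Y106.77 F2336
G0 X233.49 Y80.44
M4 S486
G1 X71.03 Y113.20 F2336
G0 X247.75 Y89.78
M4 S486
G1 X76.09 Y42.42 F2336
G1 X218.37 Y23.37
G1 X236.09 Y86.10
G1 X202.63 Y6.98
G1 X118.69 Y68.40
G0 X198.05 Y100.80
M4 S486
G1 X196.33 Y104.94 F2336
G1 X192.19 Y106.66
G1 X188.05 Y104.94
G1 X186.33 Y100.80
G1 X188.05 Y96.66
G1 X192.19 Y94.94
G1 X196.33 Y96.66
G1 X198.05 Y100.80
M5

Since the viewBox matches the mm dimensions, user units are millimetres directly. The only transform is the Y-flip y_m = 121.04 − y_svg.

Shape 1 is a line segment drawn with `<path>`. Its stroke #ff00ff means score at S486, F2336. After flipping Y the toolpath is (250.37,34.10) → (141.14,106.77).

Shape 2 is a line segment drawn with `<polyline>`. Its stroke #ff00ff means score at S486, F2336. After flipping Y the toolpath is (233.49,80.44) → (71.03,113.20).

Shape 3 is a open polyline drawn with `<path>`. Its stroke #ff00ff means score at S486, F2336. After flipping Y the toolpath is (247.75,89.78) → (76.09,42.42) → (218.37,23.37) → (236.09,86.10) → (202.63,6.98) → (118.69,68.40).

Shape 4 is a circle drawn with `<circle>`. Its stroke #ff00ff means score at S486, F2336. After flipping Y the toolpath is (198.05,100.80) → (196.33,104.94) → (192.19,106.66) → (188.05,104.94) → (186.33,100.80) → (188.05,96.66) → (192.19,94.94) → (196.33,96.66) → (198.05,100.80), returning to the start.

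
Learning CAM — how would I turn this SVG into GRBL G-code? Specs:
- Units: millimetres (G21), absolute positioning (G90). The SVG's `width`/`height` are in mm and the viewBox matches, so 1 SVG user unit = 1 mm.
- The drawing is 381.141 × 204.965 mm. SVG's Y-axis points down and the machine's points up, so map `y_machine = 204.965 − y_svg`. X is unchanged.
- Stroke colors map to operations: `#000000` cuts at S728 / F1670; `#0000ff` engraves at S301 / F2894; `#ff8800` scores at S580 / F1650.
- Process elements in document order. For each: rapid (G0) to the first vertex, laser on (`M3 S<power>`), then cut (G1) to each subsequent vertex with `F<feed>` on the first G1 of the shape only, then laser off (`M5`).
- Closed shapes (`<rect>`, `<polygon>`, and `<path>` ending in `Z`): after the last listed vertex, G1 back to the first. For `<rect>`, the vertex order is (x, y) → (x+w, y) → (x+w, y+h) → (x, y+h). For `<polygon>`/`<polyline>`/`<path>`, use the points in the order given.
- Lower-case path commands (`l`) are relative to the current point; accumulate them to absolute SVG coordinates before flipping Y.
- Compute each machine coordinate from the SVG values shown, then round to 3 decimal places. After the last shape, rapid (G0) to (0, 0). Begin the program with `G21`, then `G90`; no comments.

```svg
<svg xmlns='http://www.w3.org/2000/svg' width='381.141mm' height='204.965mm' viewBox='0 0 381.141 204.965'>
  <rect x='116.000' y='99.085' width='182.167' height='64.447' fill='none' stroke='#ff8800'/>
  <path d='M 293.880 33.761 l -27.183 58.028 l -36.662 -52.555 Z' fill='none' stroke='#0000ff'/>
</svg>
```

viewBox `0 0 381.141 204.965` with mm width/height → 1 unit = 1 mm. Flip: y_m = 204.965 − y_svg.

**Shape 1** — `<rect>` rectangle, stroke `#ff8800` → score (S580, F1650). Machine vertices: (116.000,105.880) → (298.167,105.880) → (298.167,41.433) → (116.000,41.433) → (116.000,105.880). Closed: final G1 returns to the first vertex.

**Shape 2** — `<path>` regular polygon, stroke `#0000ff` → engrave (S301, F2894). Machine vertices: (293.880,171.204) → (266.697,113.176) → (230.035,165.731) → (293.880,171.204). Closed: final G1 returns to the first vertex.

G21
G90
G0 X116.000 Y105.880
M3 S580
G1 X298.167 Y105.880 F1650
G1 X298.167 Y41.433
G1 X116.000 Y41.433
G1 X116.000 Y105.880
M5
G0 X293.880 Y171.204
M3 S301
G1 X266.697 Y113.176 F2894
G1 X230.035 Y165.731
G1 X293.880 Y171.204
M5
G0 X0.000 Y0.000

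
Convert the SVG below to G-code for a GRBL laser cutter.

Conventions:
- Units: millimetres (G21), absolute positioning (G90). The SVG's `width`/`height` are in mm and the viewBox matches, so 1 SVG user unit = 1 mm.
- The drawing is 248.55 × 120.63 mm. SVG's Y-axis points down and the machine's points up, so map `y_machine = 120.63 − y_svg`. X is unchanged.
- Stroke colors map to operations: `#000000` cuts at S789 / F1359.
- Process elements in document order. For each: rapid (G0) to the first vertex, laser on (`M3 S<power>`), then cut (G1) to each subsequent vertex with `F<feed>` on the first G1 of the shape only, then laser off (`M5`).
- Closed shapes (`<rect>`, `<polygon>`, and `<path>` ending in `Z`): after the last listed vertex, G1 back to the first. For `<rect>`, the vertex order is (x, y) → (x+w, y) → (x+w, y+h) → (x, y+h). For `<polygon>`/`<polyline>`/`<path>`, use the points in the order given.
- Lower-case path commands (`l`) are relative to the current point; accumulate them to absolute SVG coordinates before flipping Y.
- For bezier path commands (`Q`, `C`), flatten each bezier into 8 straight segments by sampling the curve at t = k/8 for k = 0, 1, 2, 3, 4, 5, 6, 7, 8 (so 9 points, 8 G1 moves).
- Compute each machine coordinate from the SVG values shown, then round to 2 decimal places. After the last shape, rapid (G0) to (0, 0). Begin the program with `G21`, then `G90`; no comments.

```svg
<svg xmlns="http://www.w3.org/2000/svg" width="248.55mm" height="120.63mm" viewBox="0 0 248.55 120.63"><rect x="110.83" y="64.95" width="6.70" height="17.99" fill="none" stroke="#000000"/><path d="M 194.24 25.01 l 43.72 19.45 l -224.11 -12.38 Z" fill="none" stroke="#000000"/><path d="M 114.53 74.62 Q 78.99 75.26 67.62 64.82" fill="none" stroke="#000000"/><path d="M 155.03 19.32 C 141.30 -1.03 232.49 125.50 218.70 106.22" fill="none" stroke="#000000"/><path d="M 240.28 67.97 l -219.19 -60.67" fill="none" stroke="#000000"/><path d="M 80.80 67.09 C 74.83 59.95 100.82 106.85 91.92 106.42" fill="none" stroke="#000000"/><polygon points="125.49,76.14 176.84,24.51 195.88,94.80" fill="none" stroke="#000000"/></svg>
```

Since the viewBox matches the mm dimensions, user units are millimetres directly. The only transform is the Y-flip y_m = 120.63 − y_svg.

Shape 1 is a rectangle drawn with `<rect>`. Its stroke #000000 means cut at S789, F1359. After flipping Y the toolpath is (110.83,55.68) → (117.53,55.68) → (117.53,37.69) → (110.83,37.69) → (110.83,55.68), returning to the start.

Shape 2 is a closed polygon drawn with `<path>`. Its stroke #000000 means cut at S789, F1359. After flipping Y the toolpath is (194.24,95.62) → (237.96,76.17) → (13.85,88.55) → (194.24,95.62), returning to the start.

Shape 3 is a quadratic bezier drawn with `<path>`. Its stroke #000000 means cut at S789, F1359. After flipping Y the toolpath is (114.53,46.01) → (106.02,46.02) → (98.27,46.38) → (91.27,47.09) → (85.03,48.14) → (79.55,49.54) → (74.82,51.28) → (70.84,53.37) → (67.62,55.81).

Shape 4 is a cubic bezier drawn with `<path>`. Its stroke #000000 means cut at S789, F1359. After flipping Y the toolpath is (155.03,101.31) → (154.39,102.63) → (161.13,93.61) → (172.78,77.67) → (186.89,58.26) → (200.99,38.80) → (212.64,22.72) → (219.36,13.44) → (218.70,14.41).

Shape 5 is a line segment drawn with `<path>`. Its stroke #000000 means cut at S789, F1359. After flipping Y the toolpath is (240.28,52.66) → (21.09,113.33).

Shape 6 is a cubic bezier drawn with `<path>`. Its stroke #000000 means cut at S789, F1359. After flipping Y the toolpath is (80.80,53.54) → (79.93,53.88) → (81.27,50.35) → (84.04,44.12) → (87.46,36.39) → (90.74,28.35) → (93.10,21.18) → (93.75,16.07) → (91.92,14.21).

Shape 7 is a regular polygon drawn with `<polygon>`. Its stroke #000000 means cut at S789, F1359. After flipping Y the toolpath is (125.49,44.49) → (176.84,96.12) → (195.88,25.83) → (125.49,44.49), returning to the start.

G21
G90
G0 X110.83 Y55.68
M3 S789
G1 X117.53 Y55.68 F1359
G1 X117.53 Y37.69
G1 X110.83 Y37.69
G1 X110.83 Y55.68
M5
G0 X194.24 Y95.62
M3 S789
G1 X237.96 Y76.17 F1359
G1 X13.85 Y88.55
G1 X194.24 Y95.62
M5
G0 X114.53 Y46.01
M3 S789
G1 X106.02 Y46.02 F1359
G1 X98.27 Y46.38
G1 X91.27 Y47.09
G1 X85.03 Y48.14
G1 X79.55 Y49.54
G1 X74.82 Y51.28
G1 X70.84 Y53.37
G1 X67.62 Y55.81
M5
G0 X155.03 Y101.31
M3 S789
G1 X154.39 Y102.63 F1359
G1 X161.13 Y93.61
G1 X172.78 Y77.67
G1 X186.89 Y58.26
G1 X200.99 Y38.80
G1 X212.64 Y22.72
G1 X219.36 Y13.44
G1 X218.70 Y14.41
M5
G0 X240.28 Y52.66
M3 S789
G1 X21.09 Y113.33 F1359
M5
G0 X80.80 Y53.54
M3 S789
G1 X79.93 Y53.88 F1359
G1 X81.27 Y50.35
G1 X84.04 Y44.12
G1 X87.46 Y36.39
G1 X90.74 Y28.35
G1 X93.10 Y21.18
G1 X93.75 Y16.07
G1 X91.92 Y14.21
M5
G0 X125.49 Y44.49
M3 S789
G1 X176.84 Y96.12 F1359
G1 X195.88 Y25.83
G1 X125.49 Y44.49
M5
G0 X0.00 Y0.00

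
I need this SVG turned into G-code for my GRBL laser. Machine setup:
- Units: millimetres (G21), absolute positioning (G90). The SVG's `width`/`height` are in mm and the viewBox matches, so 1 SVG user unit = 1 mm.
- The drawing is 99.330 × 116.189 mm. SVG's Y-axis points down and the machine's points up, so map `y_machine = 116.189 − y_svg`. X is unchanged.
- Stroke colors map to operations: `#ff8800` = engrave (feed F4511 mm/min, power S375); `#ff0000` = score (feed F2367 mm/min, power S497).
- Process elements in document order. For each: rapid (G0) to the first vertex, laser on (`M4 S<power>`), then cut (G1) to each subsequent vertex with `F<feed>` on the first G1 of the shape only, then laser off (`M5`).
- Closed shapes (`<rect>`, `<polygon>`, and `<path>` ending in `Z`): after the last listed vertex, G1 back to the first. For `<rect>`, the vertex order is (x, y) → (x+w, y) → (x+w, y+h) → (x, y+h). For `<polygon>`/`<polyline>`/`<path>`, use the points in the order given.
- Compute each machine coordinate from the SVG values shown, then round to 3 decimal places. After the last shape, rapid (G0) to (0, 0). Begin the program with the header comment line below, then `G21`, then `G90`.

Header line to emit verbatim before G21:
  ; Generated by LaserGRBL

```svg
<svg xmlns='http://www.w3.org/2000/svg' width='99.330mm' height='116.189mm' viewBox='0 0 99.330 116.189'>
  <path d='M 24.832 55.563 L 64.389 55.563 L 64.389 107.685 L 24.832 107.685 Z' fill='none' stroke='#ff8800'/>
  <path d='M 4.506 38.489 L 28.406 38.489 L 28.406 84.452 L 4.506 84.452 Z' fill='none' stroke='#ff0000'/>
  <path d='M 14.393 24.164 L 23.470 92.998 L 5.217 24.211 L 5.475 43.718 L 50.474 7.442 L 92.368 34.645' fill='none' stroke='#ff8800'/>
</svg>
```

viewBox `0 0 99.330 116.189` with mm width/height → 1 unit = 1 mm. Flip: y_m = 116.189 − y_svg.

**Shape 1** — `<path>` rectangle, stroke `#ff8800` → engrave (S375, F4511). Machine vertices: (24.832,60.626) → (64.389,60.626) → (64.389,8.504) → (24.832,8.504) → (24.832,60.626). Closed: final G1 returns to the first vertex.

**Shape 2** — `<path>` rectangle, stroke `#ff0000` → score (S497, F2367). Machine vertices: (4.506,77.700) → (28.406,77.700) → (28.406,31.737) → (4.506,31.737) → (4.506,77.700). Closed: final G1 returns to the first vertex.

**Shape 3** — `<path>` open polyline, stroke `#ff8800` → engrave (S375, F4511). Machine vertices: (14.393,92.025) → (23.470,23.191) → (5.217,91.978) → (5.475,72.471) → (50.474,108.747) → (92.368,81.544). Open path.

; Generated by LaserGRBL
G21
G90
G0 X24.832 Y60.626
M4 S375
G1 X64.389 Y60.626 F4511
G1 X64.389 Y8.504
G1 X24.832 Y8.504
G1 X24.832 Y60.626
M5
G0 X4.506 Y77.700
M4 S497
G1 X28.406 Y77.700 F2367
G1 X28.406 Y31.737
G1 X4.506 Y31.737
G1 X4.506 Y77.700
M5
G0 X14.393 Y92.025
M4 S375
G1 X23.470 Y23.191 F4511
G1 X5.217 Y91.978
G1 X5.475 Y72.471
G1 X50.474 Y108.747
G1 X92.368 Y81.544
M5
G0 X0.000 Y0.000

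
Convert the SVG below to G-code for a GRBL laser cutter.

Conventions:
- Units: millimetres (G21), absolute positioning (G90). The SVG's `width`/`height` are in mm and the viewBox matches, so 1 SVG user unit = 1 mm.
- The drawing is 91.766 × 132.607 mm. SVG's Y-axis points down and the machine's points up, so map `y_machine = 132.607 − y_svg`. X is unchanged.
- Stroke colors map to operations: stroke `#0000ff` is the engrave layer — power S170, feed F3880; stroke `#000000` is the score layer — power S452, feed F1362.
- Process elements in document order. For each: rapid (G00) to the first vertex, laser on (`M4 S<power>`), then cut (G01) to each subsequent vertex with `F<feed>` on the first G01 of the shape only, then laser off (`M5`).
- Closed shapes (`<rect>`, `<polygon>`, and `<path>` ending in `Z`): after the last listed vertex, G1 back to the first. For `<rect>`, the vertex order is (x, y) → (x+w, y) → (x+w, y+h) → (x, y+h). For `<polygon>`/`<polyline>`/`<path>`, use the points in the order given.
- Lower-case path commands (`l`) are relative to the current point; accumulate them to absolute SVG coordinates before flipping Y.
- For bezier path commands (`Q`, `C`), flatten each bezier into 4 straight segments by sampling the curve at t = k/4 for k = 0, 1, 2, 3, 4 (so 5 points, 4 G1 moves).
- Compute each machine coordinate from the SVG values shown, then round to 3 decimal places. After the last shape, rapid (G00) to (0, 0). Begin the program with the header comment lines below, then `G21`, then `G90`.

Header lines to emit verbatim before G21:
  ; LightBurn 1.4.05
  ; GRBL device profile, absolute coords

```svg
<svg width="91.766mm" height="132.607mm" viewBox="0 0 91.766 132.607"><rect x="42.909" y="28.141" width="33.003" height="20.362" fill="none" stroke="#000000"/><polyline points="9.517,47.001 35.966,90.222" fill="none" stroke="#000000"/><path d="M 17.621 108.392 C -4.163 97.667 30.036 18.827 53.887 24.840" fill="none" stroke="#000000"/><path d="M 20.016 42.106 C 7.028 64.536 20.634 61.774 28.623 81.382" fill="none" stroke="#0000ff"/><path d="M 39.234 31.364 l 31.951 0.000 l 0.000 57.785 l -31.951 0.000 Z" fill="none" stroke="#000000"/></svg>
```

; LightBurn 1.4.05
; GRBL device profile, absolute coords
G21
G90
G00 X42.909 Y104.466
M4 S452
G01 X75.912 Y104.466 F1362
G01 X75.912 Y84.104
G01 X42.909 Y84.104
G01 X42.909 Y104.466
M5
G00 X9.517 Y85.606
M4 S452
G01 X35.966 Y42.385 F1362
M5
G00 X17.621 Y24.215
M4 S452
G01 X10.743 Y42.640 F1362
G01 X18.641 Y72.268
G01 X35.095 Y98.757
G01 X53.887 Y107.767
M5
G00 X20.016 Y90.501
M4 S170
G01 X14.758 Y77.659 F3880
G01 X16.453 Y69.805
G01 X22.081 Y62.480
G01 X28.623 Y51.225
M5
G00 X39.234 Y101.243
M4 S452
G01 X71.185 Y101.243 F1362
G01 X71.185 Y43.458
G01 X39.234 Y43.458
G01 X39.234 Y101.243
M5
G00 X0.000 Y0.000

Since the viewBox matches the mm dimensions, user units are millimetres directly. The only transform is the Y-flip y_m = 132.607 − y_svg.

Shape 1 is a rectangle drawn with `<rect>`. Its stroke #000000 means score at S452, F1362. After flipping Y the toolpath is (42.909,104.466) → (75.912,104.466) → (75.912,84.104) → (42.909,84.104) → (42.909,104.466), returning to the start.

Shape 2 is a line segment drawn with `<polyline>`. Its stroke #000000 means score at S452, F1362. After flipping Y the toolpath is (9.517,85.606) → (35.966,42.385).

Shape 3 is a cubic bezier drawn with `<path>`. Its stroke #000000 means score at S452, F1362. After flipping Y the toolpath is (17.621,24.215) → (10.743,42.640) → (18.641,72.268) → (35.095,98.757) → (53.887,107.767).

Shape 4 is a cubic bezier drawn with `<path>`. Its stroke #0000ff means engrave at S170, F3880. After flipping Y the toolpath is (20.016,90.501) → (14.758,77.659) → (16.453,69.805) → (22.081,62.480) → (28.623,51.225).

Shape 5 is a rectangle drawn with `<path>`. Its stroke #000000 means score at S452, F1362. After flipping Y the toolpath is (39.234,101.243) → (71.185,101.243) → (71.185,43.458) → (39.234,43.458) → (39.234,101.243), returning to the start.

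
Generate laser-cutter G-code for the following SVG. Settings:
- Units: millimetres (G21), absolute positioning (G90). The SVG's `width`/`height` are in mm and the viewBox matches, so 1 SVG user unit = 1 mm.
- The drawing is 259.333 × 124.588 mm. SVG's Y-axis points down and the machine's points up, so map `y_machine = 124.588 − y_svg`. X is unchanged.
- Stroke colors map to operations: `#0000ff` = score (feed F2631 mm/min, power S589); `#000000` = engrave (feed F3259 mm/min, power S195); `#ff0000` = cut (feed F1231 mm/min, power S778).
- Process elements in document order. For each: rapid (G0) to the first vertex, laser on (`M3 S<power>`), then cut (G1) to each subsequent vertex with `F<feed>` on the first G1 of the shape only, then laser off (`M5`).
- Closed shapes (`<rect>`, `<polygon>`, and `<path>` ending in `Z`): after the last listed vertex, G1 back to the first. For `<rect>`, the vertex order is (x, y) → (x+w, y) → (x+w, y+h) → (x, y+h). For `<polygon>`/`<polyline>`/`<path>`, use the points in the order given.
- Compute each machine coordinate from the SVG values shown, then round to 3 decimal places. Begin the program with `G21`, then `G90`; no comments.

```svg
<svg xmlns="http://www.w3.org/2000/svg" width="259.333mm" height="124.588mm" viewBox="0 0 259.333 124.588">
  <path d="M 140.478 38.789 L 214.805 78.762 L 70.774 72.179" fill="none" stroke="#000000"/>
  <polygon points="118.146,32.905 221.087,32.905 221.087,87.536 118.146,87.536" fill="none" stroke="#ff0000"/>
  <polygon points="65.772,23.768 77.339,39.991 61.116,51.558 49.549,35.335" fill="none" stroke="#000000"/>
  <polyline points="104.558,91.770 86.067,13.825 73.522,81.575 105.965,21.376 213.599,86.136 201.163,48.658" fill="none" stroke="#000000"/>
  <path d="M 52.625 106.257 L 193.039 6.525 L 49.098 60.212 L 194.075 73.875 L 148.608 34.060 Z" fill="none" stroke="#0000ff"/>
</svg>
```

G21
G90
G0 X140.478 Y85.799
M3 S195
G1 X214.805 Y45.826 F3259
G1 X70.774 Y52.409
M5
G0 X118.146 Y91.683
M3 S778
G1 X221.087 Y91.683 F1231
G1 X221.087 Y37.052
G1 X118.146 Y37.052
G1 X118.146 Y91.683
M5
G0 X65.772 Y100.820
M3 S195
G1 X77.339 Y84.597 F3259
G1 X61.116 Y73.030
G1 X49.549 Y89.253
G1 X65.772 Y100.820
M5
G0 X104.558 Y32.818
M3 S195
G1 X86.067 Y110.763 F3259
G1 X73.522 Y43.013
G1 X105.965 Y103.212
G1 X213.599 Y38.452
G1 X201.163 Y75.930
M5
G0 X52.625 Y18.331
M3 S589
G1 X193.039 Y118.063 F2631
G1 X49.098 Y64.376
G1 X194.075 Y50.713
G1 X148.608 Y90.528
G1 X52.625 Y18.331
M5

1 u = 1 mm; y_m = 124.588 − y.

[1] `<path>` open polyline, #000000→engrave S195 F3259: (140.478,85.799) → (214.805,45.826) → (70.774,52.409)

[2] `<polygon>` rectangle, #ff0000→cut S778 F1231: (118.146,91.683) → (221.087,91.683) → (221.087,37.052) → (118.146,37.052) → (118.146,91.683) (closed)

[3] `<polygon>` regular polygon, #000000→engrave S195 F3259: (65.772,100.820) → (77.339,84.597) → (61.116,73.030) → (49.549,89.253) → (65.772,100.820) (closed)

[4] `<polyline>` open polyline, #000000→engrave S195 F3259: (104.558,32.818) → (86.067,110.763) → (73.522,43.013) → (105.965,103.212) → (213.599,38.452) → (201.163,75.930)

[5] `<path>` closed polygon, #0000ff→score S589 F2631: (52.625,18.331) → (193.039,118.063) → (49.098,64.376) → (194.075,50.713) → (148.608,90.528) → (52.625,18.331) (closed)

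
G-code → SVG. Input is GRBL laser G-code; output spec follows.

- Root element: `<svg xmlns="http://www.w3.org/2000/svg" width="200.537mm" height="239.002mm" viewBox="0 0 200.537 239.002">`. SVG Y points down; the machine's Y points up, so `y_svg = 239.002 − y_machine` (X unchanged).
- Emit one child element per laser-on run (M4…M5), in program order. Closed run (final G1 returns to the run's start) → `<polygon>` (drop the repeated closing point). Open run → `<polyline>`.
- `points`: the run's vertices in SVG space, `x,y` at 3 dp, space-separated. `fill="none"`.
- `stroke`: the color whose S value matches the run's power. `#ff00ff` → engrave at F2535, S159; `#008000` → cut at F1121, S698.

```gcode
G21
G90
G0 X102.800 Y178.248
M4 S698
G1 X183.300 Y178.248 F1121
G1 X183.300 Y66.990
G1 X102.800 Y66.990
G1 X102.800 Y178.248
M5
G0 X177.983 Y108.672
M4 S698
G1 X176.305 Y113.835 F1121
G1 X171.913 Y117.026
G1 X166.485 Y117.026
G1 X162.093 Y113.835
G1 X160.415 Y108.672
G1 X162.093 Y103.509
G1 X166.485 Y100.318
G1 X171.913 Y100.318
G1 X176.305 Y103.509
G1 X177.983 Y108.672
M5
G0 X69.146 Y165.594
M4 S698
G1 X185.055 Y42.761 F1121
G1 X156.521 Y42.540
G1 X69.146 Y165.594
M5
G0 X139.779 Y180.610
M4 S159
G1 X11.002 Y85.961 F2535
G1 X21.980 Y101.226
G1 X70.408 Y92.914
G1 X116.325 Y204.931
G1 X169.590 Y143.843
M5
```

Machine Y-up, SVG Y-down with viewBox height 239.002, so y_svg = 239.002 − y_machine; X carries over.

Run 1: power S698 maps to stroke `#008000` (cut). The run returns to its start, so emit a `<polygon>` with points (Y-flipped): 102.800,60.754 183.300,60.754 183.300,172.012 102.800,172.012.

Run 2: the run's S698 means `#008000` (cut). The run returns to its start, so emit a `<polygon>` with points (Y-flipped): 177.983,130.330 176.305,125.167 171.913,121.976 166.485,121.976 162.093,125.167 160.415,130.330 162.093,135.493 166.485,138.684 171.913,138.684 176.305,135.493.

Run 3: S698 ⇒ cut layer `#008000`. The run returns to its start, so emit a `<polygon>` with points (Y-flipped): 69.146,73.408 185.055,196.241 156.521,196.462.

Run 4: the run's S159 means `#ff00ff` (engrave). The run is open, so emit a `<polyline>` with points (Y-flipped): 139.779,58.392 11.002,153.041 21.980,137.776 70.408,146.088 116.325,34.071 169.590,95.159.

<svg xmlns="http://www.w3.org/2000/svg" width="200.537mm" height="239.002mm" viewBox="0 0 200.537 239.002">
  <polygon points="102.800,60.754 183.300,60.754 183.300,172.012 102.800,172.012" fill="none" stroke="#008000"/>
  <polygon points="177.983,130.330 176.305,125.167 171.913,121.976 166.485,121.976 162.093,125.167 160.415,130.330 162.093,135.493 166.485,138.684 171.913,138.684 176.305,135.493" fill="none" stroke="#008000"/>
  <polygon points="69.146,73.408 185.055,196.241 156.521,196.462" fill="none" stroke="#008000"/>
  <polyline points="139.779,58.392 11.002,153.041 21.980,137.776 70.408,146.088 116.325,34.071 169.590,95.159" fill="none" stroke="#ff00ff"/>
</svg>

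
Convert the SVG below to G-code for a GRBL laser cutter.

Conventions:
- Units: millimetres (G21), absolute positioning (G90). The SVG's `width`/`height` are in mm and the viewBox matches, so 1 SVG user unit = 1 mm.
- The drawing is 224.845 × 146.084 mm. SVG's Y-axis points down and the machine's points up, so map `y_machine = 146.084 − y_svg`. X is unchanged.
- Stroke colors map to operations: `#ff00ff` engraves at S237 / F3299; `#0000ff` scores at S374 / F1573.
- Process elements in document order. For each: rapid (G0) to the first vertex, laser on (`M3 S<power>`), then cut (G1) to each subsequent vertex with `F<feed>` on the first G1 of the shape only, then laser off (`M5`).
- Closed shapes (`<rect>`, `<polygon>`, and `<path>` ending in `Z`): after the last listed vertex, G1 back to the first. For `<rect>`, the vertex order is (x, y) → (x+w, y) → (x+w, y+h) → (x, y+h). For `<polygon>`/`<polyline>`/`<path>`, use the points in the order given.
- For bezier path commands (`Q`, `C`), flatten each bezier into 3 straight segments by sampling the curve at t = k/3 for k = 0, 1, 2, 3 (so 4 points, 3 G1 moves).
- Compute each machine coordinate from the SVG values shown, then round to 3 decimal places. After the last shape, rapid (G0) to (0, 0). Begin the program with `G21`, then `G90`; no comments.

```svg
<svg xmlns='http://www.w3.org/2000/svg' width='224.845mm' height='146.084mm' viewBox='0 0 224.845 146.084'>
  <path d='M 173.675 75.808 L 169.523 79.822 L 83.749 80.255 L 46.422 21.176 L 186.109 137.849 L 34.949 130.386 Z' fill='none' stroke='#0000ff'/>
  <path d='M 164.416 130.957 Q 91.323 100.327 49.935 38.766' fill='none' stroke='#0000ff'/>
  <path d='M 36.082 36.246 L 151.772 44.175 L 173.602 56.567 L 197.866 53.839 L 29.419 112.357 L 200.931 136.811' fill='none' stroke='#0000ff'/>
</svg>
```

1 u = 1 mm; y_m = 146.084 − y.

[1] `<path>` closed polygon, #0000ff→score S374 F1573: (173.675,70.276) → (169.523,66.262) → (83.749,65.829) → (46.422,124.908) → (186.109,8.235) → (34.949,15.698) → (173.675,70.276) (closed)

[2] `<path>` quadratic bezier, #0000ff→score S374 F1573: (164.416,15.127) → (119.210,38.984) → (81.050,69.714) → (49.935,107.318)

[3] `<path>` open polyline, #0000ff→score S374 F1573: (36.082,109.838) → (151.772,101.909) → (173.602,89.517) → (197.866,92.245) → (29.419,33.727) → (200.931,9.273)

G21
G90
G0 X173.675 Y70.276
M3 S374
G1 X169.523 Y66.262 F1573
G1 X83.749 Y65.829
G1 X46.422 Y124.908
G1 X186.109 Y8.235
G1 X34.949 Y15.698
G1 X173.675 Y70.276
M5
G0 X164.416 Y15.127
M3 S374
G1 X119.210 Y38.984 F1573
G1 X81.050 Y69.714
G1 X49.935 Y107.318
M5
G0 X36.082 Y109.838
M3 S374
G1 X151.772 Y101.909 F1573
G1 X173.602 Y89.517
G1 X197.866 Y92.245
G1 X29.419 Y33.727
G1 X200.931 Y9.273
M5
G0 X0.000 Y0.000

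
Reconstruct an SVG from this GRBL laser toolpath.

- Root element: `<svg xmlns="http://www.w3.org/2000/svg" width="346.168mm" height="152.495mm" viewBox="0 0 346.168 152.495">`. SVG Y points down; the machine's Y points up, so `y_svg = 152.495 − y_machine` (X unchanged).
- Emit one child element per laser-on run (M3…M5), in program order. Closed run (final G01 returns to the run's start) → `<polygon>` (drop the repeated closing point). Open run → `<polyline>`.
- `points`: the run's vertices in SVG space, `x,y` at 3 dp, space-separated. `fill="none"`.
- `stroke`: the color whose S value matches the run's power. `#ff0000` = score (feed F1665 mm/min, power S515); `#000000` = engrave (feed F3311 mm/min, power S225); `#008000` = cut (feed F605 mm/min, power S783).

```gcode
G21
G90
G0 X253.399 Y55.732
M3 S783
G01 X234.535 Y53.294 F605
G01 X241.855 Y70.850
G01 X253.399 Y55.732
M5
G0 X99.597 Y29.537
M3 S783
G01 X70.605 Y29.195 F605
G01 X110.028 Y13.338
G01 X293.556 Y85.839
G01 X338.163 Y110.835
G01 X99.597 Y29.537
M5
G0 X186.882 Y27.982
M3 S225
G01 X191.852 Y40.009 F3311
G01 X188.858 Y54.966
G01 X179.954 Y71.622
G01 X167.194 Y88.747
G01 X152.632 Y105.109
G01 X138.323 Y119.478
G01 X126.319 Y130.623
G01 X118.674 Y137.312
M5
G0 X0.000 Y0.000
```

Machine Y-up, SVG Y-down with viewBox height 152.495, so y_svg = 152.495 − y_machine; X carries over.

Run 1: S783 ⇒ cut layer `#008000`. The run returns to its start, so emit a `<polygon>` with points (Y-flipped): 253.399,96.763 234.535,99.201 241.855,81.645.

Run 2: S783 ⇒ cut layer `#008000`. The run returns to its start, so emit a `<polygon>` with points (Y-flipped): 99.597,122.958 70.605,123.300 110.028,139.157 293.556,66.656 338.163,41.660.

Run 3: S225 ⇒ engrave layer `#000000`. The run is open, so emit a `<polyline>` with points (Y-flipped): 186.882,124.513 191.852,112.486 188.858,97.529 179.954,80.873 167.194,63.748 152.632,47.386 138.323,33.017 126.319,21.872 118.674,15.183.

<svg xmlns="http://www.w3.org/2000/svg" width="346.168mm" height="152.495mm" viewBox="0 0 346.168 152.495">
  <polygon points="253.399,96.763 234.535,99.201 241.855,81.645" fill="none" stroke="#008000"/>
  <polygon points="99.597,122.958 70.605,123.300 110.028,139.157 293.556,66.656 338.163,41.660" fill="none" stroke="#008000"/>
  <polyline points="186.882,124.513 191.852,112.486 188.858,97.529 179.954,80.873 167.194,63.748 152.632,47.386 138.323,33.017 126.319,21.872 118.674,15.183" fill="none" stroke="#000000"/>
</svg>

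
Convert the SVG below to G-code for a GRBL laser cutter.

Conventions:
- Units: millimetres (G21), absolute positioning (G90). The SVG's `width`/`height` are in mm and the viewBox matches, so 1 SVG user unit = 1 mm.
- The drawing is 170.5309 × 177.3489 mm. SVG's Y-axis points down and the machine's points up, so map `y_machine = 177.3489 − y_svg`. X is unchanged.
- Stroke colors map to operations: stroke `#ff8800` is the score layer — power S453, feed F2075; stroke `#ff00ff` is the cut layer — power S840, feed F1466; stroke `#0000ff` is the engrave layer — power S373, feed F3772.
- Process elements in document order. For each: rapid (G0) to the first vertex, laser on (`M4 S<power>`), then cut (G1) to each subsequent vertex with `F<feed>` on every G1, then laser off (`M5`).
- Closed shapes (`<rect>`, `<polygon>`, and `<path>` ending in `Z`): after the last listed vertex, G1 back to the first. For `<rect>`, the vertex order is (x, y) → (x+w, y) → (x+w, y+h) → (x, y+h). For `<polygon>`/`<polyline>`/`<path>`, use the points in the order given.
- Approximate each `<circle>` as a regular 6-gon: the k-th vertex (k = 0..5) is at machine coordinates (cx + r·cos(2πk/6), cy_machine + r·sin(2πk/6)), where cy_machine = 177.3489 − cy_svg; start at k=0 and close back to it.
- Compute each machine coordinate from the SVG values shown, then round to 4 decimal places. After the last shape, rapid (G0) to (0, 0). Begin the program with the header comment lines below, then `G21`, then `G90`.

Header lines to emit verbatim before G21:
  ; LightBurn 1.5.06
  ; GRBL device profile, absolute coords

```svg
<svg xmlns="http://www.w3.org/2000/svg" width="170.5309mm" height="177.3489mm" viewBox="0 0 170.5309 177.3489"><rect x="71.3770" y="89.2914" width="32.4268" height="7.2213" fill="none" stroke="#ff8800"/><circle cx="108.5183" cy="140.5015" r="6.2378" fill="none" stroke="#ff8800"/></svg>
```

viewBox `0 0 170.5309 177.3489` with mm width/height → 1 unit = 1 mm. Flip: y_m = 177.3489 − y_svg.

**Shape 1** — `<rect>` rectangle, stroke `#ff8800` → score (S453, F2075). Machine vertices: (71.3770,88.0575) → (103.8038,88.0575) → (103.8038,80.8362) → (71.3770,80.8362) → (71.3770,88.0575). Closed: final G1 returns to the first vertex.

**Shape 2** — `<circle>` circle, stroke `#ff8800` → score (S453, F2075). Machine vertices: (114.7561,36.8474) → (111.6372,42.2495) → (105.3994,42.2495) → (102.2805,36.8474) → (105.3994,31.4453) → (111.6372,31.4453) → (114.7561,36.8474). Closed: final G1 returns to the first vertex.

; LightBurn 1.5.06
; GRBL device profile, absolute coords
G21
G90
G0 X71.3770 Y88.0575
M4 S453
G1 X103.8038 Y88.0575 F2075
G1 X103.8038 Y80.8362 F2075
G1 X71.3770 Y80.8362 F2075
G1 X71.3770 Y88.0575 F2075
M5
G0 X114.7561 Y36.8474
M4 S453
G1 X111.6372 Y42.2495 F2075
G1 X105.3994 Y42.2495 F2075
G1 X102.2805 Y36.8474 F2075
G1 X105.3994 Y31.4453 F2075
G1 X111.6372 Y31.4453 F2075
G1 X114.7561 Y36.8474 F2075
M5
G0 X0.0000 Y0.0000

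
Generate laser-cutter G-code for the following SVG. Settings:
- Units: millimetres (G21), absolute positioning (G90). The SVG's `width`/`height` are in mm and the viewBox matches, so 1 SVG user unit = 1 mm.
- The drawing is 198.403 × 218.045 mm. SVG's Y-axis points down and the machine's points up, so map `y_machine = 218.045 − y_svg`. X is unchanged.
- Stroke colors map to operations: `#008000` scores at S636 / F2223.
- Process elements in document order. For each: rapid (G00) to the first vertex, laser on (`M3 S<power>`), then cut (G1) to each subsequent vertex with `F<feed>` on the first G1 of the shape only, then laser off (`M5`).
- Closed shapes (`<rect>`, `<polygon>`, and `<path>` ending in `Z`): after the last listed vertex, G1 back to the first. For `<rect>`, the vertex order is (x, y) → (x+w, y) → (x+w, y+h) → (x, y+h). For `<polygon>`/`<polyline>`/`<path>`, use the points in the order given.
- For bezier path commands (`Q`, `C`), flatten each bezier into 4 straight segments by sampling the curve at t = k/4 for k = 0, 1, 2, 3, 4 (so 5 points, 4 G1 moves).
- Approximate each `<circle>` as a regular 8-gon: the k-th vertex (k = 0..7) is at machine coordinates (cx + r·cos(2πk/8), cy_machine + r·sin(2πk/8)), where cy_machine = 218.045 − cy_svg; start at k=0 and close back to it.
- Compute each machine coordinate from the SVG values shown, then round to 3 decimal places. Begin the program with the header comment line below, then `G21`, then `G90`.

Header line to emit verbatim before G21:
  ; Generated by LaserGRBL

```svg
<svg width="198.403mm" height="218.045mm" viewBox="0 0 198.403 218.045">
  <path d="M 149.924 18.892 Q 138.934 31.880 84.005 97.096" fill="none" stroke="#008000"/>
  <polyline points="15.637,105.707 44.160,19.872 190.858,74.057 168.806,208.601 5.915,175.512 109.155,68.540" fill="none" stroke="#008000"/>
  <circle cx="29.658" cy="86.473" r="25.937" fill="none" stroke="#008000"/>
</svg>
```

1 u = 1 mm; y_m = 218.045 − y.

[1] `<path>` quadratic bezier, #008000→score S636 F2223: (149.924,199.153) → (141.683,189.395) → (127.949,173.108) → (108.723,150.293) → (84.005,120.949)

[2] `<polyline>` open polyline, #008000→score S636 F2223: (15.637,112.338) → (44.160,198.173) → (190.858,143.988) → (168.806,9.444) → (5.915,42.533) → (109.155,149.505)

[3] `<circle>` circle, #008000→score S636 F2223: (55.595,131.572) → (47.998,149.912) → (29.658,157.509) → (11.318,149.912) → (3.721,131.572) → (11.318,113.232) → (29.658,105.635) → (47.998,113.232) → (55.595,131.572) (closed)

; Generated by LaserGRBL
G21
G90
G00 X149.924 Y199.153
M3 S636
G1 X141.683 Y189.395 F2223
G1 X127.949 Y173.108
G1 X108.723 Y150.293
G1 X84.005 Y120.949
M5
G00 X15.637 Y112.338
M3 S636
G1 X44.160 Y198.173 F2223
G1 X190.858 Y143.988
G1 X168.806 Y9.444
G1 X5.915 Y42.533
G1 X109.155 Y149.505
M5
G00 X55.595 Y131.572
M3 S636
G1 X47.998 Y149.912 F2223
G1 X29.658 Y157.509
G1 X11.318 Y149.912
G1 X3.721 Y131.572
G1 X11.318 Y113.232
G1 X29.658 Y105.635
G1 X47.998 Y113.232
G1 X55.595 Y131.572
M5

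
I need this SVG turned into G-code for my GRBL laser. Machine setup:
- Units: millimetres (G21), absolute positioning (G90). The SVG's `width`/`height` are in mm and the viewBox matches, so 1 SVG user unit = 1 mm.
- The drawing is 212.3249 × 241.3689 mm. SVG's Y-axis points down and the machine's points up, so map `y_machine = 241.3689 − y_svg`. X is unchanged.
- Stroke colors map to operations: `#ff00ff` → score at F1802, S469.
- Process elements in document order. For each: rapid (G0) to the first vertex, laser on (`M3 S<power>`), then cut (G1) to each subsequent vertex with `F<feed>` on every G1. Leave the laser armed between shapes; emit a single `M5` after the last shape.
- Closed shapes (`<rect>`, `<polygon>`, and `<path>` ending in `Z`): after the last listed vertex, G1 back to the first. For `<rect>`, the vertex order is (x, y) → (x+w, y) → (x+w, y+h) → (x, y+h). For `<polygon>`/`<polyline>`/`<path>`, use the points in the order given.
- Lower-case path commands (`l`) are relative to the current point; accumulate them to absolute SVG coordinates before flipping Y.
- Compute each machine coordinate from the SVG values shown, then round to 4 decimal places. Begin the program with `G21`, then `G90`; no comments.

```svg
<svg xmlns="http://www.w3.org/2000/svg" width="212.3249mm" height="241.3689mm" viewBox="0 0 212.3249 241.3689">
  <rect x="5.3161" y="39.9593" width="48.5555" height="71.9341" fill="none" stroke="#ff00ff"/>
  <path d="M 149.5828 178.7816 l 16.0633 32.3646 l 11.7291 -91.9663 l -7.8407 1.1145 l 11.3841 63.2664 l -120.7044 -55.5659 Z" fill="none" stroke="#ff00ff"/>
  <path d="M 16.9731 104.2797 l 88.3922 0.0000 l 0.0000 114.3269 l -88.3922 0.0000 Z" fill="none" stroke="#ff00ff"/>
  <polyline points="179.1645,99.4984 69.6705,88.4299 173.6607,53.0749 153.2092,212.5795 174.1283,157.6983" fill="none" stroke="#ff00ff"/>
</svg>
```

G21
G90
G0 X5.3161 Y201.4096
M3 S469
G1 X53.8716 Y201.4096 F1802
G1 X53.8716 Y129.4755 F1802
G1 X5.3161 Y129.4755 F1802
G1 X5.3161 Y201.4096 F1802
G0 X149.5828 Y62.5873
M3 S469
G1 X165.6461 Y30.2227 F1802
G1 X177.3752 Y122.1890 F1802
G1 X169.5345 Y121.0745 F1802
G1 X180.9186 Y57.8081 F1802
G1 X60.2142 Y113.3740 F1802
G1 X149.5828 Y62.5873 F1802
G0 X16.9731 Y137.0892
M3 S469
G1 X105.3653 Y137.0892 F1802
G1 X105.3653 Y22.7623 F1802
G1 X16.9731 Y22.7623 F1802
G1 X16.9731 Y137.0892 F1802
G0 X179.1645 Y141.8705
M3 S469
G1 X69.6705 Y152.9390 F1802
G1 X173.6607 Y188.2940 F1802
G1 X153.2092 Y28.7894 F1802
G1 X174.1283 Y83.6706 F1802
M5

viewBox `0 0 212.3249 241.3689` with mm width/height → 1 unit = 1 mm. Flip: y_m = 241.3689 − y_svg.

**Shape 1** — `<rect>` rectangle, stroke `#ff00ff` → score (S469, F1802). Machine vertices: (5.3161,201.4096) → (53.8716,201.4096) → (53.8716,129.4755) → (5.3161,129.4755) → (5.3161,201.4096). Closed: final G1 returns to the first vertex.

**Shape 2** — `<path>` closed polygon, stroke `#ff00ff` → score (S469, F1802). Machine vertices: (149.5828,62.5873) → (165.6461,30.2227) → (177.3752,122.1890) → (169.5345,121.0745) → (180.9186,57.8081) → (60.2142,113.3740) → (149.5828,62.5873). Closed: final G1 returns to the first vertex.

**Shape 3** — `<path>` rectangle, stroke `#ff00ff` → score (S469, F1802). Machine vertices: (16.9731,137.0892) → (105.3653,137.0892) → (105.3653,22.7623) → (16.9731,22.7623) → (16.9731,137.0892). Closed: final G1 returns to the first vertex.

**Shape 4** — `<polyline>` open polyline, stroke `#ff00ff` → score (S469, F1802). Machine vertices: (179.1645,141.8705) → (69.6705,152.9390) → (173.6607,188.2940) → (153.2092,28.7894) → (174.1283,83.6706). Open path.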